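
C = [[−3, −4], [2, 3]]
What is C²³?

C² = I (check: tr C = 0 and det C = −1), so C²³ = C since 23 is odd.

[[−3, −4], [2, 3]]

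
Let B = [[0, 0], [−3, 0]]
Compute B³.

[[0, 0], [0, 0]]

B is strictly triangular, hence nilpotent: B² = 0, so B³ = 0.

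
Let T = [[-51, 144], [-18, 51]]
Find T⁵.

[[-4131, 11664], [-1458, 4131]]

tr T = 0 and det T = -9, so the characteristic polynomial is λ² − (0)λ + (-9) with roots -3 and 3.
Eigenvectors give P = [[3, -8], [1, -3]] with P⁻¹ = [[3, -8], [1, -3]], and T = P·diag(-3, 3)·P⁻¹.
Then T⁵ = P·diag(-243, 243)·P⁻¹ = [[-729, -1944], [-243, -729]] · [[3, -8], [1, -3]] = [[-4131, 11664], [-1458, 4131]].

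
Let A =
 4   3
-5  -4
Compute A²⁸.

[[1, 0], [0, 1]]

A² = I (check: tr A = 0 and det A = -1), so A²⁸ = I since 28 is even.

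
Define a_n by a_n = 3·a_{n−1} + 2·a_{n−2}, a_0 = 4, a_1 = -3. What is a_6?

-373

With companion matrix M = [[3, 2], [1, 0]], [a_n, a_{n−1}]ᵀ = M·[a_{n−1}, a_{n−2}]ᵀ, so [a_6, a_5]ᵀ = M^5·[a_1, a_0]ᵀ.
M^5 = [[495, 278], [139, 78]], giving [a_6, a_5]ᵀ = [[-373], [-105]].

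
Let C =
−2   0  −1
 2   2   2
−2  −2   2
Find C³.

[[−8, 4, −2], [−4, −12, 16], [−12, −20, −8]]

C² = [[6, 2, 0], [−4, 0, 6], [−4, −8, 2]]
C³ = [[−8, 4, −2], [−4, −12, 16], [−12, −20, −8]]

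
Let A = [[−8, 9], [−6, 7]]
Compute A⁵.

tr A = −1 and det A = −2, so the characteristic polynomial is λ² − (−1)λ + (−2) with roots −2 and 1.
Eigenvectors give P = [[3, 1], [2, 1]] with P⁻¹ = [[1, −1], [−2, 3]], and A = P·diag(−2, 1)·P⁻¹.
Then A⁵ = P·diag(−32, 1)·P⁻¹ = [[−96, 1], [−64, 1]] · [[1, −1], [−2, 3]] = [[−98, 99], [−66, 67]].

[[−98, 99], [−66, 67]]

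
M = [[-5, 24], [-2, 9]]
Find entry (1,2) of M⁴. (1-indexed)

960

tr M = 4 and det M = 3, so the characteristic polynomial is λ² − (4)λ + (3) with roots 3 and 1.
Eigenvectors give P = [[3, -4], [1, -1]] with P⁻¹ = [[-1, 4], [-1, 3]], and M = P·diag(3, 1)·P⁻¹.
Then M⁴ = P·diag(81, 1)·P⁻¹ = [[243, -4], [81, -1]] · [[-1, 4], [-1, 3]] = [[-239, 960], [-80, 321]].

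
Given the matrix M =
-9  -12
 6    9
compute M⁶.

[[729, 0], [0, 729]]

tr M = 0 and det M = -9, so the characteristic polynomial is λ² − (0)λ + (-9) with roots -3 and 3.
Eigenvectors give P = [[2, 1], [-1, -1]] with P⁻¹ = [[1, 1], [-1, -2]], and M = P·diag(-3, 3)·P⁻¹.
Then M⁶ = P·diag(729, 729)·P⁻¹ = [[1458, 729], [-729, -729]] · [[1, 1], [-1, -2]] = [[729, 0], [0, 729]].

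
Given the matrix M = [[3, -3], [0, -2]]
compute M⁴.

M² = [[9, -3], [0, 4]]
M³ = [[27, -21], [0, -8]]
M⁴ = [[81, -39], [0, 16]]

[[81, -39], [0, 16]]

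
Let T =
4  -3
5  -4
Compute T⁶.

T² = I (check: tr T = 0 and det T = -1), so T⁶ = I since 6 is even.

[[1, 0], [0, 1]]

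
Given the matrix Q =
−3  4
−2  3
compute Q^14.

Q² = I (check: tr Q = 0 and det Q = −1), so Q^14 = I since 14 is even.

[[1, 0], [0, 1]]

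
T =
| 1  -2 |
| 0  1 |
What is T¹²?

T = I + N where N = [[0, -2], [0, 0]] is strictly upper-triangular, so N² = 0.
(I + N)¹² = I + 12·N = [[1, -24], [0, 1]].

[[1, -24], [0, 1]]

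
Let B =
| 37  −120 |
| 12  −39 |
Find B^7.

[[19693, −65640], [6564, −21879]]

tr B = −2 and det B = −3, so the characteristic polynomial is λ² − (−2)λ + (−3) with roots −3 and 1.
Eigenvectors give P = [[−3, 10], [−1, 3]] with P⁻¹ = [[3, −10], [1, −3]], and B = P·diag(−3, 1)·P⁻¹.
Then B^7 = P·diag(−2187, 1)·P⁻¹ = [[6561, 10], [2187, 3]] · [[3, −10], [1, −3]] = [[19693, −65640], [6564, −21879]].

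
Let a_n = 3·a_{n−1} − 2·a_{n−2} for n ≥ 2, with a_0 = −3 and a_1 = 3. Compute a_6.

375

With companion matrix T = [[3, −2], [1, 0]], [a_n, a_{n−1}]ᵀ = T·[a_{n−1}, a_{n−2}]ᵀ, so [a_6, a_5]ᵀ = T^5·[a_1, a_0]ᵀ.
T^5 = [[63, −62], [31, −30]], giving [a_6, a_5]ᵀ = [[375], [183]].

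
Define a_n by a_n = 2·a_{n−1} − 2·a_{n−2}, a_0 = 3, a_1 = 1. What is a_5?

−4

With companion matrix Q = [[2, −2], [1, 0]], [a_n, a_{n−1}]ᵀ = Q·[a_{n−1}, a_{n−2}]ᵀ, so [a_5, a_4]ᵀ = Q^4·[a_1, a_0]ᵀ.
Q^4 = [[−4, 0], [0, −4]], giving [a_5, a_4]ᵀ = [[−4], [−12]].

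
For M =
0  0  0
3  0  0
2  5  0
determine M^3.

[[0, 0, 0], [0, 0, 0], [0, 0, 0]]

M is strictly triangular, hence nilpotent: M^3 = 0, so M^3 = 0.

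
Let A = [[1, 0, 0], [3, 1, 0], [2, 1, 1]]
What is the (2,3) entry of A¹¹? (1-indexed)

0

A = I + N where N = [[0, 0, 0], [3, 0, 0], [2, 1, 0]] is strictly lower-triangular, so N³ = 0.
(I + N)¹¹ = I + 11·N + 55·N² = [[1, 0, 0], [33, 1, 0], [187, 11, 1]].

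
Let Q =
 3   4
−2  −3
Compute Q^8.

Q² = I (check: tr Q = 0 and det Q = −1), so Q^8 = I since 8 is even.

[[1, 0], [0, 1]]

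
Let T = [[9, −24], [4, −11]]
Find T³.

[[57, −168], [28, −83]]

tr T = −2 and det T = −3, so the characteristic polynomial is λ² − (−2)λ + (−3) with roots 1 and −3.
Eigenvectors give P = [[3, −2], [1, −1]] with P⁻¹ = [[1, −2], [1, −3]], and T = P·diag(1, −3)·P⁻¹.
Then T³ = P·diag(1, −27)·P⁻¹ = [[3, 54], [1, 27]] · [[1, −2], [1, −3]] = [[57, −168], [28, −83]].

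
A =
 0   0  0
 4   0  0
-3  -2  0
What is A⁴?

A is strictly triangular, hence nilpotent: A³ = 0, so A⁴ = 0.

[[0, 0, 0], [0, 0, 0], [0, 0, 0]]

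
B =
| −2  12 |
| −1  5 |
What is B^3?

tr B = 3 and det B = 2, so the characteristic polynomial is λ² − (3)λ + (2) with roots 2 and 1.
Eigenvectors give P = [[3, 4], [1, 1]] with P⁻¹ = [[−1, 4], [1, −3]], and B = P·diag(2, 1)·P⁻¹.
Then B^3 = P·diag(8, 1)·P⁻¹ = [[24, 4], [8, 1]] · [[−1, 4], [1, −3]] = [[−20, 84], [−7, 29]].

[[−20, 84], [−7, 29]]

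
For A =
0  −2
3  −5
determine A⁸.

tr A = −5 and det A = 6, so the characteristic polynomial is λ² − (−5)λ + (6) with roots −2 and −3.
Eigenvectors give P = [[1, −2], [1, −3]] with P⁻¹ = [[3, −2], [1, −1]], and A = P·diag(−2, −3)·P⁻¹.
Then A⁸ = P·diag(256, 6561)·P⁻¹ = [[256, −13122], [256, −19683]] · [[3, −2], [1, −1]] = [[−12354, 12610], [−18915, 19171]].

[[−12354, 12610], [−18915, 19171]]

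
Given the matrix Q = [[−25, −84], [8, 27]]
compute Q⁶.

[[−4367, −15288], [1456, 5097]]

tr Q = 2 and det Q = −3, so the characteristic polynomial is λ² − (2)λ + (−3) with roots −1 and 3.
Eigenvectors give P = [[7, −3], [−2, 1]] with P⁻¹ = [[1, 3], [2, 7]], and Q = P·diag(−1, 3)·P⁻¹.
Then Q⁶ = P·diag(1, 729)·P⁻¹ = [[7, −2187], [−2, 729]] · [[1, 3], [2, 7]] = [[−4367, −15288], [1456, 5097]].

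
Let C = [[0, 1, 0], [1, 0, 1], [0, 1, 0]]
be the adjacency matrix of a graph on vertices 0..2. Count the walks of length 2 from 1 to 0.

The number of length-2 walks from vertex 1 to vertex 0 is entry (1,0) of C^2, where C is the adjacency matrix.
C^2 = [[1, 0, 1], [0, 2, 0], [1, 0, 1]]

0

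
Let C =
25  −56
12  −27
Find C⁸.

[[−39359, 91840], [−19680, 45921]]

tr C = −2 and det C = −3, so the characteristic polynomial is λ² − (−2)λ + (−3) with roots 1 and −3.
Eigenvectors give P = [[7, 2], [3, 1]] with P⁻¹ = [[1, −2], [−3, 7]], and C = P·diag(1, −3)·P⁻¹.
Then C⁸ = P·diag(1, 6561)·P⁻¹ = [[7, 13122], [3, 6561]] · [[1, −2], [−3, 7]] = [[−39359, 91840], [−19680, 45921]].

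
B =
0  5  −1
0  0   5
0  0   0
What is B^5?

[[0, 0, 0], [0, 0, 0], [0, 0, 0]]

B is strictly triangular, hence nilpotent: B^3 = 0, so B^5 = 0.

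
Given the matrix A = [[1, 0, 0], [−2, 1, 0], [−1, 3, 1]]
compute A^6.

[[1, 0, 0], [−12, 1, 0], [−96, 18, 1]]

A = I + N where N = [[0, 0, 0], [−2, 0, 0], [−1, 3, 0]] is strictly lower-triangular, so N^3 = 0.
(I + N)^6 = I + 6·N + 15·N^2 = [[1, 0, 0], [−12, 1, 0], [−96, 18, 1]].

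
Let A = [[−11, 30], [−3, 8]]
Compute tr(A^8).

257

tr A = −3 and det A = 2, so the characteristic polynomial is λ² − (−3)λ + (2) with roots −1 and −2.
Eigenvectors give P = [[−3, 10], [−1, 3]] with P⁻¹ = [[3, −10], [1, −3]], and A = P·diag(−1, −2)·P⁻¹.
Then A^8 = P·diag(1, 256)·P⁻¹ = [[−3, 2560], [−1, 768]] · [[3, −10], [1, −3]] = [[2551, −7650], [765, −2294]].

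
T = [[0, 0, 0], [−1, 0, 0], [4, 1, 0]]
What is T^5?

[[0, 0, 0], [0, 0, 0], [0, 0, 0]]

T is strictly triangular, hence nilpotent: T^3 = 0, so T^5 = 0.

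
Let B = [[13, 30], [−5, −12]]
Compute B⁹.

tr B = 1 and det B = −6, so the characteristic polynomial is λ² − (1)λ + (−6) with roots 3 and −2.
Eigenvectors give P = [[3, −2], [−1, 1]] with P⁻¹ = [[1, 2], [1, 3]], and B = P·diag(3, −2)·P⁻¹.
Then B⁹ = P·diag(19683, −512)·P⁻¹ = [[59049, 1024], [−19683, −512]] · [[1, 2], [1, 3]] = [[60073, 121170], [−20195, −40902]].

[[60073, 121170], [−20195, −40902]]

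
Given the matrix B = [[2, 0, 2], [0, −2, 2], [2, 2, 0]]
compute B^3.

B^2 = [[8, 4, 4], [4, 8, −4], [4, −4, 8]]
B^3 = [[24, 0, 24], [0, −24, 24], [24, 24, 0]]

[[24, 0, 24], [0, −24, 24], [24, 24, 0]]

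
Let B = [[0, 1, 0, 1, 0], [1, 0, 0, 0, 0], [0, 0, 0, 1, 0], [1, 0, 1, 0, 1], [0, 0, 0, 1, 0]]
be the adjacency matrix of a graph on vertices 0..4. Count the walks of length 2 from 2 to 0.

1

The number of length-2 walks from vertex 2 to vertex 0 is entry (2,0) of B², where B is the adjacency matrix.
B² = [[2, 0, 1, 0, 1], [0, 1, 0, 1, 0], [1, 0, 1, 0, 1], [0, 1, 0, 3, 0], [1, 0, 1, 0, 1]]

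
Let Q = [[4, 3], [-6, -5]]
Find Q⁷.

[[130, 129], [-258, -257]]

tr Q = -1 and det Q = -2, so the characteristic polynomial is λ² − (-1)λ + (-2) with roots 1 and -2.
Eigenvectors give P = [[1, -1], [-1, 2]] with P⁻¹ = [[2, 1], [1, 1]], and Q = P·diag(1, -2)·P⁻¹.
Then Q⁷ = P·diag(1, -128)·P⁻¹ = [[1, 128], [-1, -256]] · [[2, 1], [1, 1]] = [[130, 129], [-258, -257]].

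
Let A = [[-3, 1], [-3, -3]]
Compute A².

[[6, -6], [18, 6]]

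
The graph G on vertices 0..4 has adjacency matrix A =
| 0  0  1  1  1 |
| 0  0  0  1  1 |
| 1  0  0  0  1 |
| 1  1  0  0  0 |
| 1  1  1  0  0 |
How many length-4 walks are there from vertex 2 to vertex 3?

6

The number of length-4 walks from vertex 2 to vertex 3 is entry (2,3) of A⁴, where A is the adjacency matrix.
A² = [[3, 2, 1, 0, 1], [2, 2, 1, 0, 0], [1, 1, 2, 1, 1], [0, 0, 1, 2, 2], [1, 0, 1, 2, 3]]
A³ = [[2, 1, 4, 5, 6], [1, 0, 2, 4, 5], [4, 2, 2, 2, 4], [5, 4, 2, 0, 1], [6, 5, 4, 1, 2]]
A⁴ = [[15, 11, 8, 3, 7], [11, 9, 6, 1, 3], [8, 6, 8, 6, 8], [3, 1, 6, 9, 11], [7, 3, 8, 11, 15]]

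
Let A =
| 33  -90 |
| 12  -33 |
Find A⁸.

[[6561, 0], [0, 6561]]

tr A = 0 and det A = -9, so the characteristic polynomial is λ² − (0)λ + (-9) with roots 3 and -3.
Eigenvectors give P = [[3, -5], [1, -2]] with P⁻¹ = [[2, -5], [1, -3]], and A = P·diag(3, -3)·P⁻¹.
Then A⁸ = P·diag(6561, 6561)·P⁻¹ = [[19683, -32805], [6561, -13122]] · [[2, -5], [1, -3]] = [[6561, 0], [0, 6561]].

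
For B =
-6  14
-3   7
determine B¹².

[[-6, 14], [-3, 7]]

B² = B (a projection; rank 1, trace 1), so B¹² = B.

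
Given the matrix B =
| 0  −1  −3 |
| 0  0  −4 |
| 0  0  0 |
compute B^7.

[[0, 0, 0], [0, 0, 0], [0, 0, 0]]

B is strictly triangular, hence nilpotent: B^3 = 0, so B^7 = 0.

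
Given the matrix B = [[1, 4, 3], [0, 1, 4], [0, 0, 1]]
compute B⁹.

[[1, 36, 603], [0, 1, 36], [0, 0, 1]]

B = I + N where N = [[0, 4, 3], [0, 0, 4], [0, 0, 0]] is strictly upper-triangular, so N³ = 0.
(I + N)⁹ = I + 9·N + 36·N² = [[1, 36, 603], [0, 1, 36], [0, 0, 1]].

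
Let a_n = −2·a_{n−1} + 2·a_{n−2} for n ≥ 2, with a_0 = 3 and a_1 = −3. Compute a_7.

−1704

With companion matrix C = [[−2, 2], [1, 0]], [a_n, a_{n−1}]ᵀ = C·[a_{n−1}, a_{n−2}]ᵀ, so [a_7, a_6]ᵀ = C⁶·[a_1, a_0]ᵀ.
C⁶ = [[328, −240], [−120, 88]], giving [a_7, a_6]ᵀ = [[−1704], [624]].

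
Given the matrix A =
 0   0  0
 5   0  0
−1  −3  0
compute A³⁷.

A is strictly triangular, hence nilpotent: A³ = 0, so A³⁷ = 0.

[[0, 0, 0], [0, 0, 0], [0, 0, 0]]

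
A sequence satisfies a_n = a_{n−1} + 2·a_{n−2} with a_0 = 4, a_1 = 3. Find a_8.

599

With companion matrix T = [[1, 2], [1, 0]], [a_n, a_{n−1}]ᵀ = T·[a_{n−1}, a_{n−2}]ᵀ, so [a_8, a_7]ᵀ = T⁷·[a_1, a_0]ᵀ.
T⁷ = [[85, 86], [43, 42]], giving [a_8, a_7]ᵀ = [[599], [297]].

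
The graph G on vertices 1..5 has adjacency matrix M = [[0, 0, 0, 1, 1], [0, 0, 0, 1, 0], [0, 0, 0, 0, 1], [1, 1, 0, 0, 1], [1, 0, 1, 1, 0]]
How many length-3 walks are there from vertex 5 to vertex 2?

1

The number of length-3 walks from vertex 5 to vertex 2 is entry (5,2) of M^3, where M is the adjacency matrix.
M^2 = [[2, 1, 1, 1, 1], [1, 1, 0, 0, 1], [1, 0, 1, 1, 0], [1, 0, 1, 3, 1], [1, 1, 0, 1, 3]]
M^3 = [[2, 1, 1, 4, 4], [1, 0, 1, 3, 1], [1, 1, 0, 1, 3], [4, 3, 1, 2, 5], [4, 1, 3, 5, 2]]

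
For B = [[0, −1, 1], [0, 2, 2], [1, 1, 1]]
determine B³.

B² = [[1, −1, −1], [2, 6, 6], [1, 2, 4]]
B³ = [[−1, −4, −2], [6, 16, 20], [4, 7, 9]]

[[−1, −4, −2], [6, 16, 20], [4, 7, 9]]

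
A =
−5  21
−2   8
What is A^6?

[[−377, 1323], [−126, 442]]

tr A = 3 and det A = 2, so the characteristic polynomial is λ² − (3)λ + (2) with roots 1 and 2.
Eigenvectors give P = [[7, 3], [2, 1]] with P⁻¹ = [[1, −3], [−2, 7]], and A = P·diag(1, 2)·P⁻¹.
Then A^6 = P·diag(1, 64)·P⁻¹ = [[7, 192], [2, 64]] · [[1, −3], [−2, 7]] = [[−377, 1323], [−126, 442]].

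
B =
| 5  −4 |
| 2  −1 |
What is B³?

tr B = 4 and det B = 3, so the characteristic polynomial is λ² − (4)λ + (3) with roots 1 and 3.
Eigenvectors give P = [[−1, 2], [−1, 1]] with P⁻¹ = [[1, −2], [1, −1]], and B = P·diag(1, 3)·P⁻¹.
Then B³ = P·diag(1, 27)·P⁻¹ = [[−1, 54], [−1, 27]] · [[1, −2], [1, −1]] = [[53, −52], [26, −25]].

[[53, −52], [26, −25]]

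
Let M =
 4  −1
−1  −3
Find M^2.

[[17, −1], [−1, 10]]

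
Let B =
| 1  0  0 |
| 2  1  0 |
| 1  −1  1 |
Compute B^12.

B = I + N where N = [[0, 0, 0], [2, 0, 0], [1, −1, 0]] is strictly lower-triangular, so N^3 = 0.
(I + N)^12 = I + 12·N + 66·N^2 = [[1, 0, 0], [24, 1, 0], [−120, −12, 1]].

[[1, 0, 0], [24, 1, 0], [−120, −12, 1]]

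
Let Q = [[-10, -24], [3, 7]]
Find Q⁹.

tr Q = -3 and det Q = 2, so the characteristic polynomial is λ² − (-3)λ + (2) with roots -1 and -2.
Eigenvectors give P = [[-8, -3], [3, 1]] with P⁻¹ = [[1, 3], [-3, -8]], and Q = P·diag(-1, -2)·P⁻¹.
Then Q⁹ = P·diag(-1, -512)·P⁻¹ = [[8, 1536], [-3, -512]] · [[1, 3], [-3, -8]] = [[-4600, -12264], [1533, 4087]].

[[-4600, -12264], [1533, 4087]]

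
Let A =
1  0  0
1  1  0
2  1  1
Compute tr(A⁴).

A = I + N where N = [[0, 0, 0], [1, 0, 0], [2, 1, 0]] is strictly lower-triangular, so N³ = 0.
(I + N)⁴ = I + 4·N + 6·N² = [[1, 0, 0], [4, 1, 0], [14, 4, 1]].

3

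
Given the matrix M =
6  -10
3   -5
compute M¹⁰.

[[6, -10], [3, -5]]

M² = M (a projection; rank 1, trace 1), so M¹⁰ = M.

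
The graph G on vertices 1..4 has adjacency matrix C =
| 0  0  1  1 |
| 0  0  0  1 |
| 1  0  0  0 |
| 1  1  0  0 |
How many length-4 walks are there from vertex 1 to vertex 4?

The number of length-4 walks from vertex 1 to vertex 4 is entry (1,4) of C⁴, where C is the adjacency matrix.
C² = [[2, 1, 0, 0], [1, 1, 0, 0], [0, 0, 1, 1], [0, 0, 1, 2]]
C³ = [[0, 0, 2, 3], [0, 0, 1, 2], [2, 1, 0, 0], [3, 2, 0, 0]]
C⁴ = [[5, 3, 0, 0], [3, 2, 0, 0], [0, 0, 2, 3], [0, 0, 3, 5]]

0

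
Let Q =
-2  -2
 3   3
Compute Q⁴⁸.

[[-2, -2], [3, 3]]

Q² = Q (a projection; rank 1, trace 1), so Q⁴⁸ = Q.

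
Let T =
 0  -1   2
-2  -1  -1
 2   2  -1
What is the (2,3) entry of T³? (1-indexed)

T² = [[6, 5, -1], [0, 1, -2], [-6, -6, 3]]
T³ = [[-12, -13, 8], [-6, -5, 1], [18, 18, -9]]

1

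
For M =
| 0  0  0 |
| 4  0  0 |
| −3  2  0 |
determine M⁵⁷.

[[0, 0, 0], [0, 0, 0], [0, 0, 0]]

M is strictly triangular, hence nilpotent: M³ = 0, so M⁵⁷ = 0.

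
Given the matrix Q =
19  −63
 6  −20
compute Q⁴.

[[−89, 315], [−30, 106]]

tr Q = −1 and det Q = −2, so the characteristic polynomial is λ² − (−1)λ + (−2) with roots −2 and 1.
Eigenvectors give P = [[−3, −7], [−1, −2]] with P⁻¹ = [[2, −7], [−1, 3]], and Q = P·diag(−2, 1)·P⁻¹.
Then Q⁴ = P·diag(16, 1)·P⁻¹ = [[−48, −7], [−16, −2]] · [[2, −7], [−1, 3]] = [[−89, 315], [−30, 106]].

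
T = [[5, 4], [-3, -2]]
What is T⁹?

[[2045, 2044], [-1533, -1532]]

tr T = 3 and det T = 2, so the characteristic polynomial is λ² − (3)λ + (2) with roots 1 and 2.
Eigenvectors give P = [[-1, 4], [1, -3]] with P⁻¹ = [[3, 4], [1, 1]], and T = P·diag(1, 2)·P⁻¹.
Then T⁹ = P·diag(1, 512)·P⁻¹ = [[-1, 2048], [1, -1536]] · [[3, 4], [1, 1]] = [[2045, 2044], [-1533, -1532]].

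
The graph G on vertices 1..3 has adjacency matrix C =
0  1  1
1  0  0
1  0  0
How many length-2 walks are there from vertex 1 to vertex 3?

0

The number of length-2 walks from vertex 1 to vertex 3 is entry (1,3) of C², where C is the adjacency matrix.
C² = [[2, 0, 0], [0, 1, 1], [0, 1, 1]]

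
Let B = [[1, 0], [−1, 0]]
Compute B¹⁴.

B² = B (a projection; rank 1, trace 1), so B¹⁴ = B.

[[1, 0], [−1, 0]]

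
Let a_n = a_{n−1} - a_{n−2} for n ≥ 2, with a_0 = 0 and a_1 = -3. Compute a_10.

With companion matrix C = [[1, -1], [1, 0]], [a_n, a_{n−1}]ᵀ = C·[a_{n−1}, a_{n−2}]ᵀ, so [a_10, a_9]ᵀ = C^9·[a_1, a_0]ᵀ.
C^9 = [[-1, 0], [0, -1]], giving [a_10, a_9]ᵀ = [[3], [0]].

3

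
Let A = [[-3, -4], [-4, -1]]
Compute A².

[[25, 16], [16, 17]]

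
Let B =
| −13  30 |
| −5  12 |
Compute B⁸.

tr B = −1 and det B = −6, so the characteristic polynomial is λ² − (−1)λ + (−6) with roots 2 and −3.
Eigenvectors give P = [[−2, −3], [−1, −1]] with P⁻¹ = [[1, −3], [−1, 2]], and B = P·diag(2, −3)·P⁻¹.
Then B⁸ = P·diag(256, 6561)·P⁻¹ = [[−512, −19683], [−256, −6561]] · [[1, −3], [−1, 2]] = [[19171, −37830], [6305, −12354]].

[[19171, −37830], [6305, −12354]]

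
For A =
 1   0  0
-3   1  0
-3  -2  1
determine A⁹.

[[1, 0, 0], [-27, 1, 0], [189, -18, 1]]

A = I + N where N = [[0, 0, 0], [-3, 0, 0], [-3, -2, 0]] is strictly lower-triangular, so N³ = 0.
(I + N)⁹ = I + 9·N + 36·N² = [[1, 0, 0], [-27, 1, 0], [189, -18, 1]].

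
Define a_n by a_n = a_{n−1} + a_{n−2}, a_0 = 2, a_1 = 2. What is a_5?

With companion matrix C = [[1, 1], [1, 0]], [a_n, a_{n−1}]ᵀ = C·[a_{n−1}, a_{n−2}]ᵀ, so [a_5, a_4]ᵀ = C⁴·[a_1, a_0]ᵀ.
C⁴ = [[5, 3], [3, 2]], giving [a_5, a_4]ᵀ = [[16], [10]].

16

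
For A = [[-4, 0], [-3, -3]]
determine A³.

A² = [[16, 0], [21, 9]]
A³ = [[-64, 0], [-111, -27]]

[[-64, 0], [-111, -27]]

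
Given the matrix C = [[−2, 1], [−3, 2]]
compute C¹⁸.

[[1, 0], [0, 1]]

C² = I (check: tr C = 0 and det C = −1), so C¹⁸ = I since 18 is even.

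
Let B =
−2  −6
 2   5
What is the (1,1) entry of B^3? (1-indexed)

−20

tr B = 3 and det B = 2, so the characteristic polynomial is λ² − (3)λ + (2) with roots 2 and 1.
Eigenvectors give P = [[3, 2], [−2, −1]] with P⁻¹ = [[−1, −2], [2, 3]], and B = P·diag(2, 1)·P⁻¹.
Then B^3 = P·diag(8, 1)·P⁻¹ = [[24, 2], [−16, −1]] · [[−1, −2], [2, 3]] = [[−20, −42], [14, 29]].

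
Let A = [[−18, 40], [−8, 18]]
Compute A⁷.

tr A = 0 and det A = −4, so the characteristic polynomial is λ² − (0)λ + (−4) with roots 2 and −2.
Eigenvectors give P = [[2, 5], [1, 2]] with P⁻¹ = [[−2, 5], [1, −2]], and A = P·diag(2, −2)·P⁻¹.
Then A⁷ = P·diag(128, −128)·P⁻¹ = [[256, −640], [128, −256]] · [[−2, 5], [1, −2]] = [[−1152, 2560], [−512, 1152]].

[[−1152, 2560], [−512, 1152]]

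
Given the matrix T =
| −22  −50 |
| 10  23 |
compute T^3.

[[−148, −350], [70, 167]]

tr T = 1 and det T = −6, so the characteristic polynomial is λ² − (1)λ + (−6) with roots −2 and 3.
Eigenvectors give P = [[5, −2], [−2, 1]] with P⁻¹ = [[1, 2], [2, 5]], and T = P·diag(−2, 3)·P⁻¹.
Then T^3 = P·diag(−8, 27)·P⁻¹ = [[−40, −54], [16, 27]] · [[1, 2], [2, 5]] = [[−148, −350], [70, 167]].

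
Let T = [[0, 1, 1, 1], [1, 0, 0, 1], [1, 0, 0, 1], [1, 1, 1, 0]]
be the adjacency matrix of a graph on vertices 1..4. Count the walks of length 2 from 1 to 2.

1

The number of length-2 walks from vertex 1 to vertex 2 is entry (1,2) of T², where T is the adjacency matrix.
T² = [[3, 1, 1, 2], [1, 2, 2, 1], [1, 2, 2, 1], [2, 1, 1, 3]]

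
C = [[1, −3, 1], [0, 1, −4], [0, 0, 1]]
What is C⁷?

C = I + N where N = [[0, −3, 1], [0, 0, −4], [0, 0, 0]] is strictly upper-triangular, so N³ = 0.
(I + N)⁷ = I + 7·N + 21·N² = [[1, −21, 259], [0, 1, −28], [0, 0, 1]].

[[1, −21, 259], [0, 1, −28], [0, 0, 1]]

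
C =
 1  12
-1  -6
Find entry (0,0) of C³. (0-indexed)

49

tr C = -5 and det C = 6, so the characteristic polynomial is λ² − (-5)λ + (6) with roots -3 and -2.
Eigenvectors give P = [[-3, 4], [1, -1]] with P⁻¹ = [[1, 4], [1, 3]], and C = P·diag(-3, -2)·P⁻¹.
Then C³ = P·diag(-27, -8)·P⁻¹ = [[81, -32], [-27, 8]] · [[1, 4], [1, 3]] = [[49, 228], [-19, -84]].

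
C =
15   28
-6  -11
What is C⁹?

[[137775, 275548], [-59046, -118091]]

tr C = 4 and det C = 3, so the characteristic polynomial is λ² − (4)λ + (3) with roots 1 and 3.
Eigenvectors give P = [[-2, 7], [1, -3]] with P⁻¹ = [[3, 7], [1, 2]], and C = P·diag(1, 3)·P⁻¹.
Then C⁹ = P·diag(1, 19683)·P⁻¹ = [[-2, 137781], [1, -59049]] · [[3, 7], [1, 2]] = [[137775, 275548], [-59046, -118091]].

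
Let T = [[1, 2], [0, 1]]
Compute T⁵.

[[1, 10], [0, 1]]

T = I + N where N = [[0, 2], [0, 0]] is strictly upper-triangular, so N² = 0.
(I + N)⁵ = I + 5·N = [[1, 10], [0, 1]].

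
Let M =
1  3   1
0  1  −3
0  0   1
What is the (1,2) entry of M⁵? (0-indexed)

−15

M = I + N where N = [[0, 3, 1], [0, 0, −3], [0, 0, 0]] is strictly upper-triangular, so N³ = 0.
(I + N)⁵ = I + 5·N + 10·N² = [[1, 15, −85], [0, 1, −15], [0, 0, 1]].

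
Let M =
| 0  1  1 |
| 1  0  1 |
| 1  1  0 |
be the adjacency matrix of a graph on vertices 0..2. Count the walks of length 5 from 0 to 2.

11

The number of length-5 walks from vertex 0 to vertex 2 is entry (0,2) of M⁵, where M is the adjacency matrix.
M² = [[2, 1, 1], [1, 2, 1], [1, 1, 2]]
M³ = [[2, 3, 3], [3, 2, 3], [3, 3, 2]]
M⁴ = [[6, 5, 5], [5, 6, 5], [5, 5, 6]]
M⁵ = [[10, 11, 11], [11, 10, 11], [11, 11, 10]]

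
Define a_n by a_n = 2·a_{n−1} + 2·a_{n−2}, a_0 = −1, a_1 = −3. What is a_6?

−448

With companion matrix C = [[2, 2], [1, 0]], [a_n, a_{n−1}]ᵀ = C·[a_{n−1}, a_{n−2}]ᵀ, so [a_6, a_5]ᵀ = C⁵·[a_1, a_0]ᵀ.
C⁵ = [[120, 88], [44, 32]], giving [a_6, a_5]ᵀ = [[−448], [−164]].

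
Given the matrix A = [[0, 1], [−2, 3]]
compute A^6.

[[−62, 63], [−126, 127]]

tr A = 3 and det A = 2, so the characteristic polynomial is λ² − (3)λ + (2) with roots 1 and 2.
Eigenvectors give P = [[1, −1], [1, −2]] with P⁻¹ = [[2, −1], [1, −1]], and A = P·diag(1, 2)·P⁻¹.
Then A^6 = P·diag(1, 64)·P⁻¹ = [[1, −64], [1, −128]] · [[2, −1], [1, −1]] = [[−62, 63], [−126, 127]].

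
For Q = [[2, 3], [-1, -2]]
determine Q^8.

[[1, 0], [0, 1]]

Q² = I (check: tr Q = 0 and det Q = -1), so Q^8 = I since 8 is even.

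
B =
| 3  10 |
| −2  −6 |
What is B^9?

tr B = −3 and det B = 2, so the characteristic polynomial is λ² − (−3)λ + (2) with roots −1 and −2.
Eigenvectors give P = [[−5, 2], [2, −1]] with P⁻¹ = [[−1, −2], [−2, −5]], and B = P·diag(−1, −2)·P⁻¹.
Then B^9 = P·diag(−1, −512)·P⁻¹ = [[5, −1024], [−2, 512]] · [[−1, −2], [−2, −5]] = [[2043, 5110], [−1022, −2556]].

[[2043, 5110], [−1022, −2556]]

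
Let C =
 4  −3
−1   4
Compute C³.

[[100, −153], [−51, 100]]

C² = [[19, −24], [−8, 19]]
C³ = [[100, −153], [−51, 100]]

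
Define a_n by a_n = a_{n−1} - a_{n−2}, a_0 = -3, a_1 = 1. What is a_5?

-4

With companion matrix T = [[1, -1], [1, 0]], [a_n, a_{n−1}]ᵀ = T·[a_{n−1}, a_{n−2}]ᵀ, so [a_5, a_4]ᵀ = T⁴·[a_1, a_0]ᵀ.
T⁴ = [[-1, 1], [-1, 0]], giving [a_5, a_4]ᵀ = [[-4], [-1]].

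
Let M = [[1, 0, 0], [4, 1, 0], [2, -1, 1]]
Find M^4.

[[1, 0, 0], [16, 1, 0], [-16, -4, 1]]

M = I + N where N = [[0, 0, 0], [4, 0, 0], [2, -1, 0]] is strictly lower-triangular, so N^3 = 0.
(I + N)^4 = I + 4·N + 6·N^2 = [[1, 0, 0], [16, 1, 0], [-16, -4, 1]].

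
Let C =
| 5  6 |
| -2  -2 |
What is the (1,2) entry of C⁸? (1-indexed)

1530

tr C = 3 and det C = 2, so the characteristic polynomial is λ² − (3)λ + (2) with roots 2 and 1.
Eigenvectors give P = [[-2, -3], [1, 2]] with P⁻¹ = [[-2, -3], [1, 2]], and C = P·diag(2, 1)·P⁻¹.
Then C⁸ = P·diag(256, 1)·P⁻¹ = [[-512, -3], [256, 2]] · [[-2, -3], [1, 2]] = [[1021, 1530], [-510, -764]].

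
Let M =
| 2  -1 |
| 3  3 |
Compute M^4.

M^2 = [[1, -5], [15, 6]]
M^3 = [[-13, -16], [48, 3]]
M^4 = [[-74, -35], [105, -39]]

[[-74, -35], [105, -39]]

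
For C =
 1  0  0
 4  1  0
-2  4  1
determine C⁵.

C = I + N where N = [[0, 0, 0], [4, 0, 0], [-2, 4, 0]] is strictly lower-triangular, so N³ = 0.
(I + N)⁵ = I + 5·N + 10·N² = [[1, 0, 0], [20, 1, 0], [150, 20, 1]].

[[1, 0, 0], [20, 1, 0], [150, 20, 1]]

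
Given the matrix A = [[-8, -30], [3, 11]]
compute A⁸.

[[-2294, -7650], [765, 2551]]

tr A = 3 and det A = 2, so the characteristic polynomial is λ² − (3)λ + (2) with roots 1 and 2.
Eigenvectors give P = [[-10, 3], [3, -1]] with P⁻¹ = [[-1, -3], [-3, -10]], and A = P·diag(1, 2)·P⁻¹.
Then A⁸ = P·diag(1, 256)·P⁻¹ = [[-10, 768], [3, -256]] · [[-1, -3], [-3, -10]] = [[-2294, -7650], [765, 2551]].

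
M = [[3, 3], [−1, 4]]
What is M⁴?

M² = [[6, 21], [−7, 13]]
M³ = [[−3, 102], [−34, 31]]
M⁴ = [[−111, 399], [−133, 22]]

[[−111, 399], [−133, 22]]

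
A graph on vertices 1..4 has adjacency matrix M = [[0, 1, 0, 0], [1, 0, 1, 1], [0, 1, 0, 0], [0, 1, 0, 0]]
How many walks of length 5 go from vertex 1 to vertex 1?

The number of length-5 walks from vertex 1 to vertex 1 is entry (1,1) of M⁵, where M is the adjacency matrix.
M² = [[1, 0, 1, 1], [0, 3, 0, 0], [1, 0, 1, 1], [1, 0, 1, 1]]
M³ = [[0, 3, 0, 0], [3, 0, 3, 3], [0, 3, 0, 0], [0, 3, 0, 0]]
M⁴ = [[3, 0, 3, 3], [0, 9, 0, 0], [3, 0, 3, 3], [3, 0, 3, 3]]
M⁵ = [[0, 9, 0, 0], [9, 0, 9, 9], [0, 9, 0, 0], [0, 9, 0, 0]]

0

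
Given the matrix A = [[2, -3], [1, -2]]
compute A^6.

[[1, 0], [0, 1]]

A² = I (check: tr A = 0 and det A = -1), so A^6 = I since 6 is even.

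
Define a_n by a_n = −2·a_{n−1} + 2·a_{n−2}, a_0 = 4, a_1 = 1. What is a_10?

With companion matrix C = [[−2, 2], [1, 0]], [a_n, a_{n−1}]ᵀ = C·[a_{n−1}, a_{n−2}]ᵀ, so [a_10, a_9]ᵀ = C⁹·[a_1, a_0]ᵀ.
C⁹ = [[−6688, 4896], [2448, −1792]], giving [a_10, a_9]ᵀ = [[12896], [−4720]].

12896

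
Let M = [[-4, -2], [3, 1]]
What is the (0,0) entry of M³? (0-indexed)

-22

M² = [[10, 6], [-9, -5]]
M³ = [[-22, -14], [21, 13]]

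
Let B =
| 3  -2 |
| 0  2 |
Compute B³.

[[27, -38], [0, 8]]

B² = [[9, -10], [0, 4]]
B³ = [[27, -38], [0, 8]]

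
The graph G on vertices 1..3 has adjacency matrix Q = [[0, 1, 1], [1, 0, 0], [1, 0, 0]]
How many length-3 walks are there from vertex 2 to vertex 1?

The number of length-3 walks from vertex 2 to vertex 1 is entry (2,1) of Q^3, where Q is the adjacency matrix.
Q^2 = [[2, 0, 0], [0, 1, 1], [0, 1, 1]]
Q^3 = [[0, 2, 2], [2, 0, 0], [2, 0, 0]]

2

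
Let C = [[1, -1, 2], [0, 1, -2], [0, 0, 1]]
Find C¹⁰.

C = I + N where N = [[0, -1, 2], [0, 0, -2], [0, 0, 0]] is strictly upper-triangular, so N³ = 0.
(I + N)¹⁰ = I + 10·N + 45·N² = [[1, -10, 110], [0, 1, -20], [0, 0, 1]].

[[1, -10, 110], [0, 1, -20], [0, 0, 1]]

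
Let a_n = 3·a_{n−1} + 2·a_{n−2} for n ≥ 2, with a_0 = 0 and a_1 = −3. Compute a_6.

With companion matrix Q = [[3, 2], [1, 0]], [a_n, a_{n−1}]ᵀ = Q·[a_{n−1}, a_{n−2}]ᵀ, so [a_6, a_5]ᵀ = Q⁵·[a_1, a_0]ᵀ.
Q⁵ = [[495, 278], [139, 78]], giving [a_6, a_5]ᵀ = [[−1485], [−417]].

−1485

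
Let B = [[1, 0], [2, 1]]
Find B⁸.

[[1, 0], [16, 1]]

B = I + N where N = [[0, 0], [2, 0]] is strictly lower-triangular, so N² = 0.
(I + N)⁸ = I + 8·N = [[1, 0], [16, 1]].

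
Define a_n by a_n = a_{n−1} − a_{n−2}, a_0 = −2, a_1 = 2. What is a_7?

2

With companion matrix Q = [[1, −1], [1, 0]], [a_n, a_{n−1}]ᵀ = Q·[a_{n−1}, a_{n−2}]ᵀ, so [a_7, a_6]ᵀ = Q⁶·[a_1, a_0]ᵀ.
Q⁶ = [[1, 0], [0, 1]], giving [a_7, a_6]ᵀ = [[2], [−2]].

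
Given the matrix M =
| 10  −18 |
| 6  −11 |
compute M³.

[[28, −54], [18, −35]]

tr M = −1 and det M = −2, so the characteristic polynomial is λ² − (−1)λ + (−2) with roots −2 and 1.
Eigenvectors give P = [[−3, 2], [−2, 1]] with P⁻¹ = [[1, −2], [2, −3]], and M = P·diag(−2, 1)·P⁻¹.
Then M³ = P·diag(−8, 1)·P⁻¹ = [[24, 2], [16, 1]] · [[1, −2], [2, −3]] = [[28, −54], [18, −35]].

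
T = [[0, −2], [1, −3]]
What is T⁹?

tr T = −3 and det T = 2, so the characteristic polynomial is λ² − (−3)λ + (2) with roots −2 and −1.
Eigenvectors give P = [[1, 2], [1, 1]] with P⁻¹ = [[−1, 2], [1, −1]], and T = P·diag(−2, −1)·P⁻¹.
Then T⁹ = P·diag(−512, −1)·P⁻¹ = [[−512, −2], [−512, −1]] · [[−1, 2], [1, −1]] = [[510, −1022], [511, −1023]].

[[510, −1022], [511, −1023]]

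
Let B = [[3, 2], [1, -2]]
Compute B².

[[11, 2], [1, 6]]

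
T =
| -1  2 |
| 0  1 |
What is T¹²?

T² = I (check: tr T = 0 and det T = -1), so T¹² = I since 12 is even.

[[1, 0], [0, 1]]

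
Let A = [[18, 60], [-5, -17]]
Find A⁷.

tr A = 1 and det A = -6, so the characteristic polynomial is λ² − (1)λ + (-6) with roots 3 and -2.
Eigenvectors give P = [[-4, 3], [1, -1]] with P⁻¹ = [[-1, -3], [-1, -4]], and A = P·diag(3, -2)·P⁻¹.
Then A⁷ = P·diag(2187, -128)·P⁻¹ = [[-8748, -384], [2187, 128]] · [[-1, -3], [-1, -4]] = [[9132, 27780], [-2315, -7073]].

[[9132, 27780], [-2315, -7073]]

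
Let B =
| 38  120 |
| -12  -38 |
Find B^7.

[[2432, 7680], [-768, -2432]]

tr B = 0 and det B = -4, so the characteristic polynomial is λ² − (0)λ + (-4) with roots 2 and -2.
Eigenvectors give P = [[10, -3], [-3, 1]] with P⁻¹ = [[1, 3], [3, 10]], and B = P·diag(2, -2)·P⁻¹.
Then B^7 = P·diag(128, -128)·P⁻¹ = [[1280, 384], [-384, -128]] · [[1, 3], [3, 10]] = [[2432, 7680], [-768, -2432]].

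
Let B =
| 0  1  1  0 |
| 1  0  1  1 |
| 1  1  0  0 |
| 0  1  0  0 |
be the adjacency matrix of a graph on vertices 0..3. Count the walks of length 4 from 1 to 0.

The number of length-4 walks from vertex 1 to vertex 0 is entry (1,0) of B⁴, where B is the adjacency matrix.
B² = [[2, 1, 1, 1], [1, 3, 1, 0], [1, 1, 2, 1], [1, 0, 1, 1]]
B³ = [[2, 4, 3, 1], [4, 2, 4, 3], [3, 4, 2, 1], [1, 3, 1, 0]]
B⁴ = [[7, 6, 6, 4], [6, 11, 6, 2], [6, 6, 7, 4], [4, 2, 4, 3]]

6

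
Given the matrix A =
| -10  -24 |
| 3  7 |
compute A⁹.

[[-4600, -12264], [1533, 4087]]

tr A = -3 and det A = 2, so the characteristic polynomial is λ² − (-3)λ + (2) with roots -2 and -1.
Eigenvectors give P = [[-3, -8], [1, 3]] with P⁻¹ = [[-3, -8], [1, 3]], and A = P·diag(-2, -1)·P⁻¹.
Then A⁹ = P·diag(-512, -1)·P⁻¹ = [[1536, 8], [-512, -3]] · [[-3, -8], [1, 3]] = [[-4600, -12264], [1533, 4087]].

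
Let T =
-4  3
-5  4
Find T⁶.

[[1, 0], [0, 1]]

T² = I (check: tr T = 0 and det T = -1), so T⁶ = I since 6 is even.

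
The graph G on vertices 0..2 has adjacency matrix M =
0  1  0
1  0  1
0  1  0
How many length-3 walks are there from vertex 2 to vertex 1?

2

The number of length-3 walks from vertex 2 to vertex 1 is entry (2,1) of M³, where M is the adjacency matrix.
M² = [[1, 0, 1], [0, 2, 0], [1, 0, 1]]
M³ = [[0, 2, 0], [2, 0, 2], [0, 2, 0]]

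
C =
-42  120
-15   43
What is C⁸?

[[-50184, 151320], [-18915, 57001]]

tr C = 1 and det C = -6, so the characteristic polynomial is λ² − (1)λ + (-6) with roots -2 and 3.
Eigenvectors give P = [[3, -8], [1, -3]] with P⁻¹ = [[3, -8], [1, -3]], and C = P·diag(-2, 3)·P⁻¹.
Then C⁸ = P·diag(256, 6561)·P⁻¹ = [[768, -52488], [256, -19683]] · [[3, -8], [1, -3]] = [[-50184, 151320], [-18915, 57001]].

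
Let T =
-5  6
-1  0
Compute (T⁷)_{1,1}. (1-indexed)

tr T = -5 and det T = 6, so the characteristic polynomial is λ² − (-5)λ + (6) with roots -3 and -2.
Eigenvectors give P = [[-3, -2], [-1, -1]] with P⁻¹ = [[-1, 2], [1, -3]], and T = P·diag(-3, -2)·P⁻¹.
Then T⁷ = P·diag(-2187, -128)·P⁻¹ = [[6561, 256], [2187, 128]] · [[-1, 2], [1, -3]] = [[-6305, 12354], [-2059, 3990]].

-6305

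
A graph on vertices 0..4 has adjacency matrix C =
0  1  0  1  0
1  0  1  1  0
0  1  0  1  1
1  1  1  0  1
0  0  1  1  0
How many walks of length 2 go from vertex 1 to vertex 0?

The number of length-2 walks from vertex 1 to vertex 0 is entry (1,0) of C², where C is the adjacency matrix.
C² = [[2, 1, 2, 1, 1], [1, 3, 1, 2, 2], [2, 1, 3, 2, 1], [1, 2, 2, 4, 1], [1, 2, 1, 1, 2]]

1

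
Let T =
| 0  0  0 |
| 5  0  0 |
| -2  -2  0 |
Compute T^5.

T is strictly triangular, hence nilpotent: T^3 = 0, so T^5 = 0.

[[0, 0, 0], [0, 0, 0], [0, 0, 0]]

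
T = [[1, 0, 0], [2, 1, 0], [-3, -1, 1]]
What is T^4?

[[1, 0, 0], [8, 1, 0], [-24, -4, 1]]

T = I + N where N = [[0, 0, 0], [2, 0, 0], [-3, -1, 0]] is strictly lower-triangular, so N^3 = 0.
(I + N)^4 = I + 4·N + 6·N^2 = [[1, 0, 0], [8, 1, 0], [-24, -4, 1]].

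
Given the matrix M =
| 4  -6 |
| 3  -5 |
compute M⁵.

[[34, -66], [33, -65]]

tr M = -1 and det M = -2, so the characteristic polynomial is λ² − (-1)λ + (-2) with roots 1 and -2.
Eigenvectors give P = [[2, -1], [1, -1]] with P⁻¹ = [[1, -1], [1, -2]], and M = P·diag(1, -2)·P⁻¹.
Then M⁵ = P·diag(1, -32)·P⁻¹ = [[2, 32], [1, 32]] · [[1, -1], [1, -2]] = [[34, -66], [33, -65]].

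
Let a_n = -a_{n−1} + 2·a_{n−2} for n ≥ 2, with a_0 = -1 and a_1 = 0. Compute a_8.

-86

With companion matrix T = [[-1, 2], [1, 0]], [a_n, a_{n−1}]ᵀ = T·[a_{n−1}, a_{n−2}]ᵀ, so [a_8, a_7]ᵀ = T⁷·[a_1, a_0]ᵀ.
T⁷ = [[-85, 86], [43, -42]], giving [a_8, a_7]ᵀ = [[-86], [42]].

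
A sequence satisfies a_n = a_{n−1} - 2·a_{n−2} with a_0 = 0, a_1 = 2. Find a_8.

-6

With companion matrix B = [[1, -2], [1, 0]], [a_n, a_{n−1}]ᵀ = B·[a_{n−1}, a_{n−2}]ᵀ, so [a_8, a_7]ᵀ = B⁷·[a_1, a_0]ᵀ.
B⁷ = [[-3, -14], [7, -10]], giving [a_8, a_7]ᵀ = [[-6], [14]].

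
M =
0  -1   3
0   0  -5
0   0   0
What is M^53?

[[0, 0, 0], [0, 0, 0], [0, 0, 0]]

M is strictly triangular, hence nilpotent: M^3 = 0, so M^53 = 0.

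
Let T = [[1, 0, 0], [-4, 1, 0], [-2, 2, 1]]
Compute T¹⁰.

[[1, 0, 0], [-40, 1, 0], [-380, 20, 1]]

T = I + N where N = [[0, 0, 0], [-4, 0, 0], [-2, 2, 0]] is strictly lower-triangular, so N³ = 0.
(I + N)¹⁰ = I + 10·N + 45·N² = [[1, 0, 0], [-40, 1, 0], [-380, 20, 1]].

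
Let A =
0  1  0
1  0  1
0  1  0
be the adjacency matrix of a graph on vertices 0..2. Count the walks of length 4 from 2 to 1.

0

The number of length-4 walks from vertex 2 to vertex 1 is entry (2,1) of A⁴, where A is the adjacency matrix.
A² = [[1, 0, 1], [0, 2, 0], [1, 0, 1]]
A³ = [[0, 2, 0], [2, 0, 2], [0, 2, 0]]
A⁴ = [[2, 0, 2], [0, 4, 0], [2, 0, 2]]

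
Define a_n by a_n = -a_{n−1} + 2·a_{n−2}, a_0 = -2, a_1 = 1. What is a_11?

2047

With companion matrix C = [[-1, 2], [1, 0]], [a_n, a_{n−1}]ᵀ = C·[a_{n−1}, a_{n−2}]ᵀ, so [a_11, a_10]ᵀ = C¹⁰·[a_1, a_0]ᵀ.
C¹⁰ = [[683, -682], [-341, 342]], giving [a_11, a_10]ᵀ = [[2047], [-1025]].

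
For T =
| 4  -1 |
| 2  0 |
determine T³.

T² = [[14, -4], [8, -2]]
T³ = [[48, -14], [28, -8]]

[[48, -14], [28, -8]]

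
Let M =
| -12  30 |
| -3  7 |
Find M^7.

tr M = -5 and det M = 6, so the characteristic polynomial is λ² − (-5)λ + (6) with roots -2 and -3.
Eigenvectors give P = [[3, 10], [1, 3]] with P⁻¹ = [[-3, 10], [1, -3]], and M = P·diag(-2, -3)·P⁻¹.
Then M^7 = P·diag(-128, -2187)·P⁻¹ = [[-384, -21870], [-128, -6561]] · [[-3, 10], [1, -3]] = [[-20718, 61770], [-6177, 18403]].

[[-20718, 61770], [-6177, 18403]]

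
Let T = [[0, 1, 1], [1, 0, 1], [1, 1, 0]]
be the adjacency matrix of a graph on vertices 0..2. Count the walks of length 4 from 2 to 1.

The number of length-4 walks from vertex 2 to vertex 1 is entry (2,1) of T^4, where T is the adjacency matrix.
T^2 = [[2, 1, 1], [1, 2, 1], [1, 1, 2]]
T^3 = [[2, 3, 3], [3, 2, 3], [3, 3, 2]]
T^4 = [[6, 5, 5], [5, 6, 5], [5, 5, 6]]

5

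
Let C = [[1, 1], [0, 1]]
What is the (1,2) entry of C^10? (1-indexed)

10

C = I + N where N = [[0, 1], [0, 0]] is strictly upper-triangular, so N^2 = 0.
(I + N)^10 = I + 10·N = [[1, 10], [0, 1]].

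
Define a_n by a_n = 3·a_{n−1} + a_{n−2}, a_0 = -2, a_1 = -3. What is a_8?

-14159

With companion matrix B = [[3, 1], [1, 0]], [a_n, a_{n−1}]ᵀ = B·[a_{n−1}, a_{n−2}]ᵀ, so [a_8, a_7]ᵀ = B⁷·[a_1, a_0]ᵀ.
B⁷ = [[3927, 1189], [1189, 360]], giving [a_8, a_7]ᵀ = [[-14159], [-4287]].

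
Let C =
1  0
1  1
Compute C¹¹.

[[1, 0], [11, 1]]

C = I + N where N = [[0, 0], [1, 0]] is strictly lower-triangular, so N² = 0.
(I + N)¹¹ = I + 11·N = [[1, 0], [11, 1]].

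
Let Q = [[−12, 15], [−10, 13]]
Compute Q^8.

[[−12354, 18915], [−12610, 19171]]

tr Q = 1 and det Q = −6, so the characteristic polynomial is λ² − (1)λ + (−6) with roots −2 and 3.
Eigenvectors give P = [[3, 1], [2, 1]] with P⁻¹ = [[1, −1], [−2, 3]], and Q = P·diag(−2, 3)·P⁻¹.
Then Q^8 = P·diag(256, 6561)·P⁻¹ = [[768, 6561], [512, 6561]] · [[1, −1], [−2, 3]] = [[−12354, 18915], [−12610, 19171]].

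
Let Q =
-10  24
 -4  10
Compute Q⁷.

[[-640, 1536], [-256, 640]]

tr Q = 0 and det Q = -4, so the characteristic polynomial is λ² − (0)λ + (-4) with roots 2 and -2.
Eigenvectors give P = [[-2, 3], [-1, 1]] with P⁻¹ = [[1, -3], [1, -2]], and Q = P·diag(2, -2)·P⁻¹.
Then Q⁷ = P·diag(128, -128)·P⁻¹ = [[-256, -384], [-128, -128]] · [[1, -3], [1, -2]] = [[-640, 1536], [-256, 640]].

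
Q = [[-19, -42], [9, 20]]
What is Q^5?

[[-199, -462], [99, 230]]

tr Q = 1 and det Q = -2, so the characteristic polynomial is λ² − (1)λ + (-2) with roots 2 and -1.
Eigenvectors give P = [[-2, 7], [1, -3]] with P⁻¹ = [[3, 7], [1, 2]], and Q = P·diag(2, -1)·P⁻¹.
Then Q^5 = P·diag(32, -1)·P⁻¹ = [[-64, -7], [32, 3]] · [[3, 7], [1, 2]] = [[-199, -462], [99, 230]].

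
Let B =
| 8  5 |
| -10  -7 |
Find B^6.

[[1394, 665], [-1330, -601]]

tr B = 1 and det B = -6, so the characteristic polynomial is λ² − (1)λ + (-6) with roots -2 and 3.
Eigenvectors give P = [[-1, -1], [2, 1]] with P⁻¹ = [[1, 1], [-2, -1]], and B = P·diag(-2, 3)·P⁻¹.
Then B^6 = P·diag(64, 729)·P⁻¹ = [[-64, -729], [128, 729]] · [[1, 1], [-2, -1]] = [[1394, 665], [-1330, -601]].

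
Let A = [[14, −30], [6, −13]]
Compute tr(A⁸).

tr A = 1 and det A = −2, so the characteristic polynomial is λ² − (1)λ + (−2) with roots −1 and 2.
Eigenvectors give P = [[−2, −5], [−1, −2]] with P⁻¹ = [[2, −5], [−1, 2]], and A = P·diag(−1, 2)·P⁻¹.
Then A⁸ = P·diag(1, 256)·P⁻¹ = [[−2, −1280], [−1, −512]] · [[2, −5], [−1, 2]] = [[1276, −2550], [510, −1019]].

257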